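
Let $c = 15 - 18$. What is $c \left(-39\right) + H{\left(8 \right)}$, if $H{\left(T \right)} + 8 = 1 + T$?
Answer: $118$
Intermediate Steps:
$H{\left(T \right)} = -7 + T$ ($H{\left(T \right)} = -8 + \left(1 + T\right) = -7 + T$)
$c = -3$
$c \left(-39\right) + H{\left(8 \right)} = \left(-3\right) \left(-39\right) + \left(-7 + 8\right) = 117 + 1 = 118$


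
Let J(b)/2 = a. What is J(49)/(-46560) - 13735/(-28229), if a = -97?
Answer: 3324629/6774960 ≈ 0.49072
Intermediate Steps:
J(b) = -194 (J(b) = 2*(-97) = -194)
J(49)/(-46560) - 13735/(-28229) = -194/(-46560) - 13735/(-28229) = -194*(-1/46560) - 13735*(-1/28229) = 1/240 + 13735/28229 = 3324629/6774960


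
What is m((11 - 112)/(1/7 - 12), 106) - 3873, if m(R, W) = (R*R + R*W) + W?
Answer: -19230828/6889 ≈ -2791.5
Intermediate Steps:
m(R, W) = W + R**2 + R*W (m(R, W) = (R**2 + R*W) + W = W + R**2 + R*W)
m((11 - 112)/(1/7 - 12), 106) - 3873 = (106 + ((11 - 112)/(1/7 - 12))**2 + ((11 - 112)/(1/7 - 12))*106) - 3873 = (106 + (-101/(1/7 - 12))**2 - 101/(1/7 - 12)*106) - 3873 = (106 + (-101/(-83/7))**2 - 101/(-83/7)*106) - 3873 = (106 + (-101*(-7/83))**2 - 101*(-7/83)*106) - 3873 = (106 + (707/83)**2 + (707/83)*106) - 3873 = (106 + 499849/6889 + 74942/83) - 3873 = 7450269/6889 - 3873 = -19230828/6889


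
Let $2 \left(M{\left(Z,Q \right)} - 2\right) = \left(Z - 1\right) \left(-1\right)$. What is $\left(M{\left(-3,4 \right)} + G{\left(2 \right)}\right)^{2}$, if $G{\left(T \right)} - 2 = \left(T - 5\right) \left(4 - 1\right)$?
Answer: $9$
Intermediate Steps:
$M{\left(Z,Q \right)} = \frac{5}{2} - \frac{Z}{2}$ ($M{\left(Z,Q \right)} = 2 + \frac{\left(Z - 1\right) \left(-1\right)}{2} = 2 + \frac{\left(-1 + Z\right) \left(-1\right)}{2} = 2 + \frac{1 - Z}{2} = 2 - \left(- \frac{1}{2} + \frac{Z}{2}\right) = \frac{5}{2} - \frac{Z}{2}$)
$G{\left(T \right)} = -13 + 3 T$ ($G{\left(T \right)} = 2 + \left(T - 5\right) \left(4 - 1\right) = 2 + \left(-5 + T\right) 3 = 2 + \left(-15 + 3 T\right) = -13 + 3 T$)
$\left(M{\left(-3,4 \right)} + G{\left(2 \right)}\right)^{2} = \left(\left(\frac{5}{2} - - \frac{3}{2}\right) + \left(-13 + 3 \cdot 2\right)\right)^{2} = \left(\left(\frac{5}{2} + \frac{3}{2}\right) + \left(-13 + 6\right)\right)^{2} = \left(4 - 7\right)^{2} = \left(-3\right)^{2} = 9$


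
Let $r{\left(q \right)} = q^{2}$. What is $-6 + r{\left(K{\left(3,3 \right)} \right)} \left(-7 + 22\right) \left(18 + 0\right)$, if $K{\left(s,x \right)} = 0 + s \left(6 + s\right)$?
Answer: $196824$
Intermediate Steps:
$K{\left(s,x \right)} = s \left(6 + s\right)$
$-6 + r{\left(K{\left(3,3 \right)} \right)} \left(-7 + 22\right) \left(18 + 0\right) = -6 + \left(3 \left(6 + 3\right)\right)^{2} \left(-7 + 22\right) \left(18 + 0\right) = -6 + \left(3 \cdot 9\right)^{2} \cdot 15 \cdot 18 = -6 + 27^{2} \cdot 270 = -6 + 729 \cdot 270 = -6 + 196830 = 196824$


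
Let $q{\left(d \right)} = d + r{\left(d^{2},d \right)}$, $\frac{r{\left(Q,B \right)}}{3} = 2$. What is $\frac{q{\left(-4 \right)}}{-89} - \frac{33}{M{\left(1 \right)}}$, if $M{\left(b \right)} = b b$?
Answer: $- \frac{2939}{89} \approx -33.022$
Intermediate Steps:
$r{\left(Q,B \right)} = 6$ ($r{\left(Q,B \right)} = 3 \cdot 2 = 6$)
$M{\left(b \right)} = b^{2}$
$q{\left(d \right)} = 6 + d$ ($q{\left(d \right)} = d + 6 = 6 + d$)
$\frac{q{\left(-4 \right)}}{-89} - \frac{33}{M{\left(1 \right)}} = \frac{6 - 4}{-89} - \frac{33}{1^{2}} = 2 \left(- \frac{1}{89}\right) - \frac{33}{1} = - \frac{2}{89} - 33 = - \frac{2939}{89}$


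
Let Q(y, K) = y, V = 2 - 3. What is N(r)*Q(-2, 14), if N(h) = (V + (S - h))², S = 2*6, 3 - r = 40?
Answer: -4608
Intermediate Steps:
r = -37 (r = 3 - 1*40 = 3 - 40 = -37)
S = 12
V = -1
N(h) = (11 - h)² (N(h) = (-1 + (12 - h))² = (11 - h)²)
N(r)*Q(-2, 14) = (-11 - 37)²*(-2) = (-48)²*(-2) = 2304*(-2) = -4608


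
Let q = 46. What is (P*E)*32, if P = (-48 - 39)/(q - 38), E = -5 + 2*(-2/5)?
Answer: 10092/5 ≈ 2018.4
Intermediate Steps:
E = -29/5 (E = -5 + 2*(-2*⅕) = -5 + 2*(-⅖) = -5 - ⅘ = -29/5 ≈ -5.8000)
P = -87/8 (P = (-48 - 39)/(46 - 38) = -87/8 ≈ -10.875)
(P*E)*32 = -87/8*(-29/5)*32 = (2523/40)*32 = 10092/5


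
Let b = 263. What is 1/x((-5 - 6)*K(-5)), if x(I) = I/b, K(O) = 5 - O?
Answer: -263/110 ≈ -2.3909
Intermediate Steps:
x(I) = I/263
1/x((-5 - 6)*K(-5)) = 1/(((-5 - 6)*(5 - 1*(-5)))/263) = 1/((-11*(5 + 5))/263) = 1/((-11*10)/263) = 1/((1/263)*(-110)) = 1/(-110/263) = -263/110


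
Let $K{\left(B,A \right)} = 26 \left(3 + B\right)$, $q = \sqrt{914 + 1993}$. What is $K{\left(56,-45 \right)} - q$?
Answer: $1534 - 3 \sqrt{323} \approx 1480.1$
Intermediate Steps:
$q = 3 \sqrt{323}$ ($q = \sqrt{2907} = 3 \sqrt{323} \approx 53.917$)
$K{\left(B,A \right)} = 78 + 26 B$
$K{\left(56,-45 \right)} - q = \left(78 + 26 \cdot 56\right) - 3 \sqrt{323} = \left(78 + 1456\right) - 3 \sqrt{323} = 1534 - 3 \sqrt{323}$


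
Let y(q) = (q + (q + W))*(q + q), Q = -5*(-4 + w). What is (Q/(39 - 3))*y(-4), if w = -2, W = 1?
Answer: 140/3 ≈ 46.667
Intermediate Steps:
Q = 30 (Q = -5*(-4 - 2) = -5*(-6) = 30)
y(q) = 2*q*(1 + 2*q) (y(q) = (q + (q + 1))*(q + q) = (q + (1 + q))*(2*q) = (1 + 2*q)*(2*q) = 2*q*(1 + 2*q))
(Q/(39 - 3))*y(-4) = (30/(39 - 3))*(2*(-4)*(1 + 2*(-4))) = (30/36)*(2*(-4)*(1 - 8)) = ((1/36)*30)*(2*(-4)*(-7)) = (⅚)*56 = 140/3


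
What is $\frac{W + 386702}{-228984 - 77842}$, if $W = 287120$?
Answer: $- \frac{336911}{153413} \approx -2.1961$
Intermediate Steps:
$\frac{W + 386702}{-228984 - 77842} = \frac{287120 + 386702}{-228984 - 77842} = \frac{673822}{-306826} = 673822 \left(- \frac{1}{306826}\right) = - \frac{336911}{153413}$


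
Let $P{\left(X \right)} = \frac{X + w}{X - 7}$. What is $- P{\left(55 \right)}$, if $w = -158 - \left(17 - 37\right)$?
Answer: $\frac{83}{48} \approx 1.7292$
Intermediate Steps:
$w = -138$ ($w = -158 - -20 = -158 + 20 = -138$)
$P{\left(X \right)} = \frac{-138 + X}{-7 + X}$ ($P{\left(X \right)} = \frac{X - 138}{X - 7} = \frac{-138 + X}{-7 + X}$)
$- P{\left(55 \right)} = - \frac{-138 + 55}{-7 + 55} = - \frac{-83}{48} = \left(-1\right) \left(- \frac{83}{48}\right) = \frac{83}{48}$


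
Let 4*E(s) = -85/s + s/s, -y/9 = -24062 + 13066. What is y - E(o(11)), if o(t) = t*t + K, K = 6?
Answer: 25136835/254 ≈ 98964.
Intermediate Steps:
o(t) = 6 + t² (o(t) = t*t + 6 = t² + 6 = 6 + t²)
y = 98964 (y = -9*(-24062 + 13066) = -9*(-10996) = 98964)
E(s) = ¼ - 85/(4*s) (E(s) = (-85/s + s/s)/4 = (-85/s + 1)/4 = (1 - 85/s)/4 = ¼ - 85/(4*s))
y - E(o(11)) = 98964 - (-85 + (6 + 11²))/(4*(6 + 11²)) = 98964 - (-85 + (6 + 121))/(4*(6 + 121)) = 98964 - (-85 + 127)/(4*127) = 98964 - 42/(4*127) = 98964 - 1*21/254 = 98964 - 21/254 = 25136835/254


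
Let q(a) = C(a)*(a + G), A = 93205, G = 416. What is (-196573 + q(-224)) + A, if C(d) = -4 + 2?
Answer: -103752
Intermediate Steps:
C(d) = -2
q(a) = -832 - 2*a (q(a) = -2*(a + 416) = -2*(416 + a) = -832 - 2*a)
(-196573 + q(-224)) + A = (-196573 + (-832 - 2*(-224))) + 93205 = (-196573 + (-832 + 448)) + 93205 = (-196573 - 384) + 93205 = -196957 + 93205 = -103752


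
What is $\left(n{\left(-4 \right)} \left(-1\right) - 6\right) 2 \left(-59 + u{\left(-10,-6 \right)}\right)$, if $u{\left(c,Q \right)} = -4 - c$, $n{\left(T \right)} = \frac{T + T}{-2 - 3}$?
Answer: $\frac{4028}{5} \approx 805.6$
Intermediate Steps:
$n{\left(T \right)} = - \frac{2 T}{5}$ ($n{\left(T \right)} = \frac{2 T}{-5} = 2 T \left(- \frac{1}{5}\right) = - \frac{2 T}{5}$)
$\left(n{\left(-4 \right)} \left(-1\right) - 6\right) 2 \left(-59 + u{\left(-10,-6 \right)}\right) = \left(\left(- \frac{2}{5}\right) \left(-4\right) \left(-1\right) - 6\right) 2 \left(-59 - -6\right) = \left(\frac{8}{5} \left(-1\right) - 6\right) 2 \left(-59 + \left(-4 + 10\right)\right) = \left(- \frac{8}{5} - 6\right) 2 \left(-59 + 6\right) = \left(- \frac{38}{5}\right) 2 \left(-53\right) = \left(- \frac{76}{5}\right) \left(-53\right) = \frac{4028}{5}$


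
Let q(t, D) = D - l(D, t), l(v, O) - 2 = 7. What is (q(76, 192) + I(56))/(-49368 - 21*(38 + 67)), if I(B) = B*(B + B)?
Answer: -6455/51573 ≈ -0.12516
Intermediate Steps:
l(v, O) = 9 (l(v, O) = 2 + 7 = 9)
I(B) = 2*B**2 (I(B) = B*(2*B) = 2*B**2)
q(t, D) = -9 + D (q(t, D) = D - 1*9 = D - 9 = -9 + D)
(q(76, 192) + I(56))/(-49368 - 21*(38 + 67)) = ((-9 + 192) + 2*56**2)/(-49368 - 21*(38 + 67)) = (183 + 2*3136)/(-49368 - 21*105) = (183 + 6272)/(-49368 - 2205) = 6455/(-51573) = 6455*(-1/51573) = -6455/51573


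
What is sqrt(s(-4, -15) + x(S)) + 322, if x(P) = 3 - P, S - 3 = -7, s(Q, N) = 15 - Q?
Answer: 322 + sqrt(26) ≈ 327.10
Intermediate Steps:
S = -4 (S = 3 - 7 = -4)
sqrt(s(-4, -15) + x(S)) + 322 = sqrt((15 - 1*(-4)) + (3 - 1*(-4))) + 322 = sqrt((15 + 4) + (3 + 4)) + 322 = sqrt(19 + 7) + 322 = sqrt(26) + 322 = 322 + sqrt(26)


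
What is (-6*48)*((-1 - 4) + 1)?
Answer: 1152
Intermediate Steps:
(-6*48)*((-1 - 4) + 1) = -288*(-5 + 1) = -288*(-4) = 1152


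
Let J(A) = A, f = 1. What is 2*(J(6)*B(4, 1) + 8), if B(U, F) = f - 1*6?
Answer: -44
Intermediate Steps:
B(U, F) = -5 (B(U, F) = 1 - 1*6 = 1 - 6 = -5)
2*(J(6)*B(4, 1) + 8) = 2*(6*(-5) + 8) = 2*(-30 + 8) = 2*(-22) = -44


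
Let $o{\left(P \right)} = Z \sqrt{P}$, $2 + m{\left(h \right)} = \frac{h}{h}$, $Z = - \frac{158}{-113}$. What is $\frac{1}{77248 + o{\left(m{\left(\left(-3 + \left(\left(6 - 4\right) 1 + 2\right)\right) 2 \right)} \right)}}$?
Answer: $\frac{246594928}{19048965004385} - \frac{8927 i}{38097930008770} \approx 1.2945 \cdot 10^{-5} - 2.3432 \cdot 10^{-10} i$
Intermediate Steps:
$Z = \frac{158}{113}$ ($Z = \left(-158\right) \left(- \frac{1}{113}\right) = \frac{158}{113} \approx 1.3982$)
$m{\left(h \right)} = -1$ ($m{\left(h \right)} = -2 + \frac{h}{h} = -2 + 1 = -1$)
$o{\left(P \right)} = \frac{158 \sqrt{P}}{113}$
$\frac{1}{77248 + o{\left(m{\left(\left(-3 + \left(\left(6 - 4\right) 1 + 2\right)\right) 2 \right)} \right)}} = \frac{1}{77248 + \frac{158 \sqrt{-1}}{113}} = \frac{1}{77248 + \frac{158 i}{113}} = \frac{12769 \left(77248 - \frac{158 i}{113}\right)}{76195860017540}$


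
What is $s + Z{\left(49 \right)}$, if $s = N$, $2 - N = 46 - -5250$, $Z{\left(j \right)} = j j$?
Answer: $-2893$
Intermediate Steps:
$Z{\left(j \right)} = j^{2}$
$N = -5294$ ($N = 2 - \left(46 - -5250\right) = 2 - \left(46 + 5250\right) = 2 - 5296 = -5294$)
$s = -5294$
$s + Z{\left(49 \right)} = -5294 + 49^{2} = -5294 + 2401 = -2893$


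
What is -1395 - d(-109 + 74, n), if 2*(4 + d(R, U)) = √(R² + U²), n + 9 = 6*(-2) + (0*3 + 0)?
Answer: -1391 - 7*√34/2 ≈ -1411.4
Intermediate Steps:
n = -21 (n = -9 + (6*(-2) + (0*3 + 0)) = -9 + (-12 + (0 + 0)) = -9 + (-12 + 0) = -9 - 12 = -21)
d(R, U) = -4 + √(R² + U²)/2
-1395 - d(-109 + 74, n) = -1395 - (-4 + √((-109 + 74)² + (-21)²)/2) = -1395 - (-4 + √((-35)² + 441)/2) = -1395 - (-4 + √(1225 + 441)/2) = -1395 - (-4 + √1666/2) = -1395 - (-4 + (7*√34)/2) = -1395 - (-4 + 7*√34/2) = -1395 + (4 - 7*√34/2) = -1391 - 7*√34/2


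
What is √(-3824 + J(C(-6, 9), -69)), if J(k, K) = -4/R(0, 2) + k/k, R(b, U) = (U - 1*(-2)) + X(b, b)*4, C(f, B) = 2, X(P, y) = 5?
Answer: I*√137634/6 ≈ 61.832*I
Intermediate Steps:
R(b, U) = 22 + U (R(b, U) = (U - 1*(-2)) + 5*4 = (U + 2) + 20 = (2 + U) + 20 = 22 + U)
J(k, K) = ⅚ (J(k, K) = -4/(22 + 2) + k/k = -4/24 + 1 = -4*1/24 + 1 = -⅙ + 1 = ⅚)
√(-3824 + J(C(-6, 9), -69)) = √(-3824 + ⅚) = √(-22939/6) = I*√137634/6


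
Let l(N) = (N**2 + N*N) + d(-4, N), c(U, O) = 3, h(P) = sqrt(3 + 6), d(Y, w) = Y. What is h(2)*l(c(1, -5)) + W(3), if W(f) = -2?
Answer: 40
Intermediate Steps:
h(P) = 3 (h(P) = sqrt(9) = 3)
l(N) = -4 + 2*N**2 (l(N) = (N**2 + N*N) - 4 = (N**2 + N**2) - 4 = 2*N**2 - 4 = -4 + 2*N**2)
h(2)*l(c(1, -5)) + W(3) = 3*(-4 + 2*3**2) - 2 = 3*(-4 + 2*9) - 2 = 3*(-4 + 18) - 2 = 3*14 - 2 = 42 - 2 = 40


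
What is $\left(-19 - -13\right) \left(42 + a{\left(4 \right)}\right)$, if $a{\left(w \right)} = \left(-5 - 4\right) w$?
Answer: $-36$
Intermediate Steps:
$a{\left(w \right)} = - 9 w$
$\left(-19 - -13\right) \left(42 + a{\left(4 \right)}\right) = \left(-19 - -13\right) \left(42 - 36\right) = \left(-19 + 13\right) \left(42 - 36\right) = \left(-6\right) 6 = -36$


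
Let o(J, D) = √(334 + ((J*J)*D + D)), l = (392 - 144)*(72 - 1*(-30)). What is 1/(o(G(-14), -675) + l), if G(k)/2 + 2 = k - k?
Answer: 25296/639898757 - I*√11141/639898757 ≈ 3.9531e-5 - 1.6495e-7*I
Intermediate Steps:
G(k) = -4 (G(k) = -4 + 2*(k - k) = -4 + 2*0 = -4 + 0 = -4)
l = 25296 (l = 248*(72 + 30) = 248*102 = 25296)
o(J, D) = √(334 + D + D*J²) (o(J, D) = √(334 + (J²*D + D)) = √(334 + (D*J² + D)) = √(334 + (D + D*J²)) = √(334 + D + D*J²))
1/(o(G(-14), -675) + l) = 1/(√(334 - 675 - 675*(-4)²) + 25296) = 1/(√(334 - 675 - 675*16) + 25296) = 1/(√(334 - 675 - 10800) + 25296) = 1/(√(-11141) + 25296) = 1/(I*√11141 + 25296) = 1/(25296 + I*√11141)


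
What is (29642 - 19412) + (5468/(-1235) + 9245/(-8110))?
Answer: 20481276489/2003170 ≈ 10224.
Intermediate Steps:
(29642 - 19412) + (5468/(-1235) + 9245/(-8110)) = 10230 + (5468*(-1/1235) + 9245*(-1/8110)) = 10230 + (-5468/1235 - 1849/1622) = 10230 - 11152611/2003170 = 20481276489/2003170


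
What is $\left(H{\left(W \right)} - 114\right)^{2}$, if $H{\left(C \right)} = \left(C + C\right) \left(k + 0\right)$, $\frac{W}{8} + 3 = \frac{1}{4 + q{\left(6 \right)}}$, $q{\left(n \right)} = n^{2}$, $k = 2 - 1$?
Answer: $\frac{652864}{25} \approx 26115.0$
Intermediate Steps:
$k = 1$ ($k = 2 - 1 = 1$)
$W = - \frac{119}{5}$ ($W = -24 + \frac{8}{4 + 6^{2}} = -24 + \frac{8}{4 + 36} = -24 + \frac{8}{40} = -24 + 8 \cdot \frac{1}{40} = -24 + \frac{1}{5} = - \frac{119}{5} \approx -23.8$)
$H{\left(C \right)} = 2 C$ ($H{\left(C \right)} = \left(C + C\right) \left(1 + 0\right) = 2 C 1 = 2 C$)
$\left(H{\left(W \right)} - 114\right)^{2} = \left(2 \left(- \frac{119}{5}\right) - 114\right)^{2} = \left(- \frac{238}{5} - 114\right)^{2} = \left(- \frac{808}{5}\right)^{2} = \frac{652864}{25}$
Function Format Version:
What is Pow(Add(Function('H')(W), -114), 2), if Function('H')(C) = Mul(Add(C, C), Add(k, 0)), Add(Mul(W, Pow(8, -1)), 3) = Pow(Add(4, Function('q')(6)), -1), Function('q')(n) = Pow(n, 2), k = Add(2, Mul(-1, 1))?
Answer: Rational(652864, 25) ≈ 26115.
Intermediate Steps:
k = 1 (k = Add(2, -1) = 1)
W = Rational(-119, 5) (W = Add(-24, Mul(8, Pow(Add(4, Pow(6, 2)), -1))) = Add(-24, Mul(8, Pow(Add(4, 36), -1))) = Add(-24, Mul(8, Pow(40, -1))) = Add(-24, Mul(8, Rational(1, 40))) = Add(-24, Rational(1, 5)) = Rational(-119, 5) ≈ -23.800)
Function('H')(C) = Mul(2, C) (Function('H')(C) = Mul(Add(C, C), Add(1, 0)) = Mul(Mul(2, C), 1) = Mul(2, C))
Pow(Add(Function('H')(W), -114), 2) = Pow(Add(Mul(2, Rational(-119, 5)), -114), 2) = Pow(Add(Rational(-238, 5), -114), 2) = Pow(Rational(-808, 5), 2) = Rational(652864, 25)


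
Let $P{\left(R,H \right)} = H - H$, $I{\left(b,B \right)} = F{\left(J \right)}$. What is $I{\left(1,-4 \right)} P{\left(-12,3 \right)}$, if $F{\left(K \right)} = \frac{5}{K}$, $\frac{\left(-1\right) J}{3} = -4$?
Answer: $0$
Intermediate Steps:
$J = 12$ ($J = \left(-3\right) \left(-4\right) = 12$)
$I{\left(b,B \right)} = \frac{5}{12}$
$P{\left(R,H \right)} = 0$
$I{\left(1,-4 \right)} P{\left(-12,3 \right)} = \frac{5}{12} \cdot 0 = 0$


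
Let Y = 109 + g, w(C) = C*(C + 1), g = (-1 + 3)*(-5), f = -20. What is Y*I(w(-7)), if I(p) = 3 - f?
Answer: 2277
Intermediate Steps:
g = -10 (g = 2*(-5) = -10)
w(C) = C*(1 + C)
I(p) = 23 (I(p) = 3 - 1*(-20) = 3 + 20 = 23)
Y = 99 (Y = 109 - 10 = 99)
Y*I(w(-7)) = 99*23 = 2277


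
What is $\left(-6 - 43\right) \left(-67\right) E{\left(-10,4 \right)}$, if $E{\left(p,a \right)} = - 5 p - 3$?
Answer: $154301$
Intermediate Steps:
$E{\left(p,a \right)} = -3 - 5 p$
$\left(-6 - 43\right) \left(-67\right) E{\left(-10,4 \right)} = \left(-6 - 43\right) \left(-67\right) \left(-3 - -50\right) = \left(-6 - 43\right) \left(-67\right) \left(-3 + 50\right) = \left(-49\right) \left(-67\right) 47 = 3283 \cdot 47 = 154301$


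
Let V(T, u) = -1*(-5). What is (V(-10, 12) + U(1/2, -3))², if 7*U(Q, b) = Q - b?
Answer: 121/4 ≈ 30.250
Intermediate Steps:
V(T, u) = 5
U(Q, b) = -b/7 + Q/7 (U(Q, b) = (Q - b)/7 = -b/7 + Q/7)
(V(-10, 12) + U(1/2, -3))² = (5 + (-⅐*(-3) + (⅐)/2))² = (5 + (3/7 + (⅐)*(½)))² = (5 + (3/7 + 1/14))² = (5 + ½)² = (11/2)² = 121/4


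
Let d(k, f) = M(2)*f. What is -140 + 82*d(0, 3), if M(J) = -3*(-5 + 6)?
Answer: -878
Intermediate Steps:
M(J) = -3 (M(J) = -3*1 = -3)
d(k, f) = -3*f
-140 + 82*d(0, 3) = -140 + 82*(-3*3) = -140 + 82*(-9) = -140 - 738 = -878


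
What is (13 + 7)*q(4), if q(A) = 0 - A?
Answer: -80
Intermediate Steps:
q(A) = -A
(13 + 7)*q(4) = (13 + 7)*(-1*4) = 20*(-4) = -80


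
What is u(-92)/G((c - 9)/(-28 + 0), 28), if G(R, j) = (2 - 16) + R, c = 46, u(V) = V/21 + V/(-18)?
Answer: -184/3861 ≈ -0.047656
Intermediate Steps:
u(V) = -V/126 (u(V) = V*(1/21) + V*(-1/18) = V/21 - V/18 = -V/126)
G(R, j) = -14 + R
u(-92)/G((c - 9)/(-28 + 0), 28) = (-1/126*(-92))/(-14 + (46 - 9)/(-28 + 0)) = 46/(63*(-14 + 37/(-28))) = 46/(63*(-14 + 37*(-1/28))) = 46/(63*(-14 - 37/28)) = 46/(63*(-429/28)) = (46/63)*(-28/429) = -184/3861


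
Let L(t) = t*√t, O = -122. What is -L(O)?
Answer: 122*I*√122 ≈ 1347.5*I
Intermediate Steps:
L(t) = t^(3/2)
-L(O) = -(-122)^(3/2) = -(-122)*I*√122 = 122*I*√122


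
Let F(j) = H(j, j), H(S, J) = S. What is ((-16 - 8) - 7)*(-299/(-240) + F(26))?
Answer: -202709/240 ≈ -844.62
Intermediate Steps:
F(j) = j
((-16 - 8) - 7)*(-299/(-240) + F(26)) = ((-16 - 8) - 7)*(-299/(-240) + 26) = (-24 - 7)*(-299*(-1/240) + 26) = -31*(299/240 + 26) = -31*6539/240 = -202709/240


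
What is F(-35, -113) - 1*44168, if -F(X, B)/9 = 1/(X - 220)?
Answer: -3754277/85 ≈ -44168.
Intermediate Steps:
F(X, B) = -9/(-220 + X) (F(X, B) = -9/(X - 220) = -9/(-220 + X))
F(-35, -113) - 1*44168 = -9/(-220 - 35) - 1*44168 = -9/(-255) - 44168 = -9*(-1/255) - 44168 = 3/85 - 44168 = -3754277/85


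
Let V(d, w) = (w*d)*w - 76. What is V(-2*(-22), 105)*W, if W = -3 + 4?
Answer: 485024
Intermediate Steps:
V(d, w) = -76 + d*w² (V(d, w) = (d*w)*w - 76 = d*w² - 76 = -76 + d*w²)
W = 1
V(-2*(-22), 105)*W = (-76 - 2*(-22)*105²)*1 = (-76 + 44*11025)*1 = (-76 + 485100)*1 = 485024*1 = 485024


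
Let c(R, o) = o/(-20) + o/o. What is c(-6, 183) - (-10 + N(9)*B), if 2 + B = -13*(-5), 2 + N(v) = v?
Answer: -8783/20 ≈ -439.15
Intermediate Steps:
N(v) = -2 + v
B = 63 (B = -2 - 13*(-5) = -2 + 65 = 63)
c(R, o) = 1 - o/20 (c(R, o) = o*(-1/20) + 1 = -o/20 + 1 = 1 - o/20)
c(-6, 183) - (-10 + N(9)*B) = (1 - 1/20*183) - (-10 + (-2 + 9)*63) = (1 - 183/20) - (-10 + 7*63) = -163/20 - (-10 + 441) = -163/20 - 1*431 = -163/20 - 431 = -8783/20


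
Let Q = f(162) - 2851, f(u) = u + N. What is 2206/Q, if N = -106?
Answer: -2206/2795 ≈ -0.78927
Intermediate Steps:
f(u) = -106 + u (f(u) = u - 106 = -106 + u)
Q = -2795 (Q = (-106 + 162) - 2851 = 56 - 2851 = -2795)
2206/Q = 2206/(-2795) = 2206*(-1/2795) = -2206/2795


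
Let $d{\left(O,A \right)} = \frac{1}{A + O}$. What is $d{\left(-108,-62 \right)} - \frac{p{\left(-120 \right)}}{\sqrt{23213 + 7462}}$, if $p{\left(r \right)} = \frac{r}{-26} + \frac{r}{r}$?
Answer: $- \frac{1}{170} - \frac{73 \sqrt{1227}}{79755} \approx -0.037944$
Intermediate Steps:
$p{\left(r \right)} = 1 - \frac{r}{26}$ ($p{\left(r \right)} = r \left(- \frac{1}{26}\right) + 1 = - \frac{r}{26} + 1 = 1 - \frac{r}{26}$)
$d{\left(-108,-62 \right)} - \frac{p{\left(-120 \right)}}{\sqrt{23213 + 7462}} = \frac{1}{-62 - 108} - \frac{1 - - \frac{60}{13}}{\sqrt{23213 + 7462}} = \frac{1}{-170} - \frac{1 + \frac{60}{13}}{\sqrt{30675}} = - \frac{1}{170} - \frac{73}{13 \cdot 5 \sqrt{1227}} = - \frac{1}{170} - \frac{73 \frac{\sqrt{1227}}{6135}}{13} = - \frac{1}{170} - \frac{73 \sqrt{1227}}{79755}$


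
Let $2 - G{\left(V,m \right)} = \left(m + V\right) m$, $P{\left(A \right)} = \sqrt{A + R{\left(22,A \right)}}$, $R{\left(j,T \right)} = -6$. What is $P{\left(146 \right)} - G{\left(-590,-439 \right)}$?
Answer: $451729 + 2 \sqrt{35} \approx 4.5174 \cdot 10^{5}$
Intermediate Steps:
$P{\left(A \right)} = \sqrt{-6 + A}$ ($P{\left(A \right)} = \sqrt{A - 6} = \sqrt{-6 + A}$)
$G{\left(V,m \right)} = 2 - m \left(V + m\right)$ ($G{\left(V,m \right)} = 2 - \left(m + V\right) m = 2 - \left(V + m\right) m = 2 - m \left(V + m\right)$)
$P{\left(146 \right)} - G{\left(-590,-439 \right)} = \sqrt{-6 + 146} - \left(2 - \left(-439\right)^{2} - \left(-590\right) \left(-439\right)\right) = \sqrt{140} - \left(2 - 192721 - 259010\right) = 2 \sqrt{35} - \left(2 - 192721 - 259010\right) = 2 \sqrt{35} - -451729 = 2 \sqrt{35} + 451729 = 451729 + 2 \sqrt{35}$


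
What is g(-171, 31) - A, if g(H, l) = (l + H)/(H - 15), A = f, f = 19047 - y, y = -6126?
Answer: -2341019/93 ≈ -25172.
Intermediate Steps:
f = 25173 (f = 19047 - 1*(-6126) = 19047 + 6126 = 25173)
A = 25173
g(H, l) = (H + l)/(-15 + H)
g(-171, 31) - A = (-171 + 31)/(-15 - 171) - 1*25173 = -140/(-186) - 25173 = -1/186*(-140) - 25173 = 70/93 - 25173 = -2341019/93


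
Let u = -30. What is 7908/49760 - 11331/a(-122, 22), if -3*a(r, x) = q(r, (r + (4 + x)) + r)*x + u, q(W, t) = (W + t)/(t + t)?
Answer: -144032439/54425 ≈ -2646.4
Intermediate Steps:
q(W, t) = (W + t)/(2*t) (q(W, t) = (W + t)/((2*t)) = (W + t)*(1/(2*t)) = (W + t)/(2*t))
a(r, x) = 10 - x*(4 + x + 3*r)/(6*(4 + x + 2*r)) (a(r, x) = -(((r + ((r + (4 + x)) + r))/(2*((r + (4 + x)) + r)))*x - 30)/3 = -(((r + ((4 + r + x) + r))/(2*((4 + r + x) + r)))*x - 30)/3 = -(((r + (4 + x + 2*r))/(2*(4 + x + 2*r)))*x - 30)/3 = -(((4 + x + 3*r)/(2*(4 + x + 2*r)))*x - 30)/3 = -(x*(4 + x + 3*r)/(2*(4 + x + 2*r)) - 30)/3 = -(-30 + x*(4 + x + 3*r)/(2*(4 + x + 2*r)))/3 = 10 - x*(4 + x + 3*r)/(6*(4 + x + 2*r)))
7908/49760 - 11331/a(-122, 22) = 7908/49760 - 11331*6*(4 + 22 + 2*(-122))/(240 + 60*22 + 120*(-122) - 1*22*(4 + 22 + 3*(-122))) = 7908*(1/49760) - 11331*6*(4 + 22 - 244)/(240 + 1320 - 14640 - 1*22*(4 + 22 - 366)) = 1977/12440 - 11331*(-1308/(240 + 1320 - 14640 - 1*22*(-340))) = 1977/12440 - 11331*(-1308/(240 + 1320 - 14640 + 7480)) = 1977/12440 - 11331/((1/6)*(-1/218)*(-5600)) = 1977/12440 - 11331/1400/327 = 1977/12440 - 11331*327/1400 = 1977/12440 - 3705237/1400 = -144032439/54425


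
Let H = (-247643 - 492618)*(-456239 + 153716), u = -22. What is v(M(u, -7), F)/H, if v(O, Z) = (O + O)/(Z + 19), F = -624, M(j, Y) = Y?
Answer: 14/135487316994315 ≈ 1.0333e-13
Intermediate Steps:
H = 223945978503 (H = -740261*(-302523) = 223945978503)
v(O, Z) = 2*O/(19 + Z) (v(O, Z) = (2*O)/(19 + Z) = 2*O/(19 + Z))
v(M(u, -7), F)/H = (2*(-7)/(19 - 624))/223945978503 = (2*(-7)/(-605))*(1/223945978503) = (2*(-7)*(-1/605))*(1/223945978503) = (14/605)*(1/223945978503) = 14/135487316994315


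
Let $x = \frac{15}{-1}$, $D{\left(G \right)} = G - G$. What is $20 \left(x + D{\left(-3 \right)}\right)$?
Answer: $-300$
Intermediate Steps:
$D{\left(G \right)} = 0$
$x = -15$ ($x = 15 \left(-1\right) = -15$)
$20 \left(x + D{\left(-3 \right)}\right) = 20 \left(-15 + 0\right) = 20 \left(-15\right) = -300$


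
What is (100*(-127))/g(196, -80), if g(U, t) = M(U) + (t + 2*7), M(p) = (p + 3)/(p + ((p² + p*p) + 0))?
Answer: 978255600/5083649 ≈ 192.43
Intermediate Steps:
M(p) = (3 + p)/(p + 2*p²) (M(p) = (3 + p)/(p + ((p² + p²) + 0)) = (3 + p)/(p + (2*p² + 0)) = (3 + p)/(p + 2*p²))
g(U, t) = 14 + t + (3 + U)/(U*(1 + 2*U)) (g(U, t) = (3 + U)/(U*(1 + 2*U)) + (t + 2*7) = (3 + U)/(U*(1 + 2*U)) + (t + 14) = (3 + U)/(U*(1 + 2*U)) + (14 + t) = 14 + t + (3 + U)/(U*(1 + 2*U)))
(100*(-127))/g(196, -80) = (100*(-127))/(((3 + 196 + 196*(1 + 2*196)*(14 - 80))/(196*(1 + 2*196)))) = -12700*196*(1 + 392)/(3 + 196 + 196*(1 + 392)*(-66)) = -12700*77028/(3 + 196 + 196*393*(-66)) = -12700*77028/(3 + 196 - 5083848) = -12700/((1/196)*(1/393)*(-5083649)) = -12700/(-5083649/77028) = -12700*(-77028/5083649) = 978255600/5083649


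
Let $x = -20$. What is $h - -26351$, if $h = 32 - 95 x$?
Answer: $28283$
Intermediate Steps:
$h = 1932$ ($h = 32 - -1900 = 32 + 1900 = 1932$)
$h - -26351 = 1932 - -26351 = 1932 + 26351 = 28283$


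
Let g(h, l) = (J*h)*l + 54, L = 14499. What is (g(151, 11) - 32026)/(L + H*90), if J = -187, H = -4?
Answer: -114193/4713 ≈ -24.229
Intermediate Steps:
g(h, l) = 54 - 187*h*l (g(h, l) = (-187*h)*l + 54 = -187*h*l + 54 = 54 - 187*h*l)
(g(151, 11) - 32026)/(L + H*90) = ((54 - 187*151*11) - 32026)/(14499 - 4*90) = ((54 - 310607) - 32026)/(14499 - 360) = (-310553 - 32026)/14139 = -342579*1/14139 = -114193/4713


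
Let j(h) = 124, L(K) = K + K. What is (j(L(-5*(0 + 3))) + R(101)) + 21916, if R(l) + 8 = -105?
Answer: 21927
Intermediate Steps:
L(K) = 2*K
R(l) = -113 (R(l) = -8 - 105 = -113)
(j(L(-5*(0 + 3))) + R(101)) + 21916 = (124 - 113) + 21916 = 11 + 21916 = 21927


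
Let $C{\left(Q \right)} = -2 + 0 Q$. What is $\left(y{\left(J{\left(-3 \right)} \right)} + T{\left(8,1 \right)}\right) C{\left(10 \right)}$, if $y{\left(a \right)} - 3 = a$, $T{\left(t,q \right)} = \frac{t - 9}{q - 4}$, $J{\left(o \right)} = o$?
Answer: $- \frac{2}{3} \approx -0.66667$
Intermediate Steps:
$C{\left(Q \right)} = -2$ ($C{\left(Q \right)} = -2 + 0 = -2$)
$T{\left(t,q \right)} = \frac{-9 + t}{-4 + q}$
$y{\left(a \right)} = 3 + a$
$\left(y{\left(J{\left(-3 \right)} \right)} + T{\left(8,1 \right)}\right) C{\left(10 \right)} = \left(\left(3 - 3\right) + \frac{-9 + 8}{-4 + 1}\right) \left(-2\right) = \left(0 + \frac{1}{-3} \left(-1\right)\right) \left(-2\right) = \left(0 - - \frac{1}{3}\right) \left(-2\right) = \left(0 + \frac{1}{3}\right) \left(-2\right) = \frac{1}{3} \left(-2\right) = - \frac{2}{3}$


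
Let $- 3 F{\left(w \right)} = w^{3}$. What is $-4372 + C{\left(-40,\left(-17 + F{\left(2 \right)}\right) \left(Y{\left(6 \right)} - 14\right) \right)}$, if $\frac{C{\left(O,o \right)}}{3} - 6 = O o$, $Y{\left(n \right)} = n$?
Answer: $-23234$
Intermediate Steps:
$F{\left(w \right)} = - \frac{w^{3}}{3}$
$C{\left(O,o \right)} = 18 + 3 O o$
$-4372 + C{\left(-40,\left(-17 + F{\left(2 \right)}\right) \left(Y{\left(6 \right)} - 14\right) \right)} = -4372 + \left(18 + 3 \left(-40\right) \left(-17 - \frac{2^{3}}{3}\right) \left(6 - 14\right)\right) = -4372 + \left(18 + 3 \left(-40\right) \left(-17 - \frac{8}{3}\right) \left(-8\right)\right) = -4372 + \left(18 + 3 \left(-40\right) \left(\left(- \frac{59}{3}\right) \left(-8\right)\right)\right) = -4372 + \left(18 + 3 \left(-40\right) \frac{472}{3}\right) = -4372 + \left(18 - 18880\right) = -4372 - 18862 = -23234$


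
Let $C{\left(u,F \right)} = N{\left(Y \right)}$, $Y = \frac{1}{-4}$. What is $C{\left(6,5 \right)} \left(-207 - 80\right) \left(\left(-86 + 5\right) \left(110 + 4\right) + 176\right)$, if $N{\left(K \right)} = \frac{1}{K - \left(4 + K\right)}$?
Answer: $- \frac{1299823}{2} \approx -6.4991 \cdot 10^{5}$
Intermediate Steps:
$Y = - \frac{1}{4} \approx -0.25$
$N{\left(K \right)} = - \frac{1}{4}$ ($N{\left(K \right)} = \frac{1}{-4} = - \frac{1}{4}$)
$C{\left(u,F \right)} = - \frac{1}{4}$
$C{\left(6,5 \right)} \left(-207 - 80\right) \left(\left(-86 + 5\right) \left(110 + 4\right) + 176\right) = - \frac{\left(-207 - 80\right) \left(\left(-86 + 5\right) \left(110 + 4\right) + 176\right)}{4} = - \frac{\left(-287\right) \left(\left(-81\right) 114 + 176\right)}{4} = - \frac{\left(-287\right) \left(-9234 + 176\right)}{4} = - \frac{\left(-287\right) \left(-9058\right)}{4} = \left(- \frac{1}{4}\right) 2599646 = - \frac{1299823}{2}$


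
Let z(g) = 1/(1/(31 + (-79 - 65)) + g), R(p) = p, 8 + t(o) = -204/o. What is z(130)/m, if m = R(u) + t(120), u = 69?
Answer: 1130/8710577 ≈ 0.00012973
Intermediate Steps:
t(o) = -8 - 204/o
m = 593/10 (m = 69 + (-8 - 204/120) = 69 + (-8 - 204*1/120) = 69 + (-8 - 17/10) = 69 - 97/10 = 593/10 ≈ 59.300)
z(g) = 1/(-1/113 + g) (z(g) = 1/(1/(31 - 144) + g) = 1/(1/(-113) + g) = 1/(-1/113 + g))
z(130)/m = (113/(-1 + 113*130))/(593/10) = (113/(-1 + 14690))*(10/593) = (113/14689)*(10/593) = 1130/8710577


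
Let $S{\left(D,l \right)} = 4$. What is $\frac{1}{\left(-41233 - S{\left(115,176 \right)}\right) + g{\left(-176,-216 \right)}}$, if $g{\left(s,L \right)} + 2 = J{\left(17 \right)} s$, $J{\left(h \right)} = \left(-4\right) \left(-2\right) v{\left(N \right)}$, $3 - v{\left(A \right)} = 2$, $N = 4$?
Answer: $- \frac{1}{42647} \approx -2.3448 \cdot 10^{-5}$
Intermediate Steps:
$v{\left(A \right)} = 1$ ($v{\left(A \right)} = 3 - 2 = 1$)
$J{\left(h \right)} = 8$ ($J{\left(h \right)} = \left(-4\right) \left(-2\right) 1 = 8 \cdot 1 = 8$)
$g{\left(s,L \right)} = -2 + 8 s$
$\frac{1}{\left(-41233 - S{\left(115,176 \right)}\right) + g{\left(-176,-216 \right)}} = \frac{1}{\left(-41233 - 4\right) + \left(-2 + 8 \left(-176\right)\right)} = \frac{1}{\left(-41233 - 4\right) - 1410} = \frac{1}{-41237 - 1410} = \frac{1}{-42647} = - \frac{1}{42647}$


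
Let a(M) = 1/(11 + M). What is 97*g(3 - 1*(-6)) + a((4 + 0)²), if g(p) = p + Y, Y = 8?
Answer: 44524/27 ≈ 1649.0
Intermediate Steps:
g(p) = 8 + p (g(p) = p + 8 = 8 + p)
97*g(3 - 1*(-6)) + a((4 + 0)²) = 97*(8 + (3 - 1*(-6))) + 1/(11 + (4 + 0)²) = 97*(8 + (3 + 6)) + 1/(11 + 4²) = 97*(8 + 9) + 1/(11 + 16) = 97*17 + 1/27 = 1649 + 1/27 = 44524/27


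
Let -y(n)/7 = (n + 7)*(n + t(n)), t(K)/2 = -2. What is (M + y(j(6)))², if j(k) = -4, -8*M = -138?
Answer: 549081/16 ≈ 34318.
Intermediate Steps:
M = 69/4 (M = -⅛*(-138) = 69/4 ≈ 17.250)
t(K) = -4 (t(K) = 2*(-2) = -4)
y(n) = -7*(-4 + n)*(7 + n) (y(n) = -7*(n + 7)*(n - 4) = -7*(7 + n)*(-4 + n) = -7*(-4 + n)*(7 + n))
(M + y(j(6)))² = (69/4 + (196 - 21*(-4) - 7*(-4)²))² = (69/4 + (196 + 84 - 7*16))² = (69/4 + (196 + 84 - 112))² = (69/4 + 168)² = (741/4)² = 549081/16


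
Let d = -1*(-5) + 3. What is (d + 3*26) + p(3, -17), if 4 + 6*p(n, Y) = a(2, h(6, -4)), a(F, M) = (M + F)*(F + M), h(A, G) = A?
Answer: 96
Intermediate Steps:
a(F, M) = (F + M)**2 (a(F, M) = (F + M)*(F + M) = (F + M)**2)
p(n, Y) = 10 (p(n, Y) = -2/3 + (2 + 6)**2/6 = -2/3 + (1/6)*8**2 = -2/3 + (1/6)*64 = -2/3 + 32/3 = 10)
d = 8 (d = 5 + 3 = 8)
(d + 3*26) + p(3, -17) = (8 + 3*26) + 10 = (8 + 78) + 10 = 86 + 10 = 96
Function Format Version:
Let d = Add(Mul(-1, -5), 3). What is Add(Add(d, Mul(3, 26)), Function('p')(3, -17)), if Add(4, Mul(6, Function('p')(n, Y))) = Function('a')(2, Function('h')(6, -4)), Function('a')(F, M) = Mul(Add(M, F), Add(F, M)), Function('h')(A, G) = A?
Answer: 96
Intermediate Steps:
Function('a')(F, M) = Pow(Add(F, M), 2) (Function('a')(F, M) = Mul(Add(F, M), Add(F, M)) = Pow(Add(F, M), 2))
Function('p')(n, Y) = 10 (Function('p')(n, Y) = Add(Rational(-2, 3), Mul(Rational(1, 6), Pow(Add(2, 6), 2))) = Add(Rational(-2, 3), Mul(Rational(1, 6), Pow(8, 2))) = Add(Rational(-2, 3), Mul(Rational(1, 6), 64)) = Add(Rational(-2, 3), Rational(32, 3)) = 10)
d = 8 (d = Add(5, 3) = 8)
Add(Add(d, Mul(3, 26)), Function('p')(3, -17)) = Add(Add(8, Mul(3, 26)), 10) = Add(Add(8, 78), 10) = Add(86, 10) = 96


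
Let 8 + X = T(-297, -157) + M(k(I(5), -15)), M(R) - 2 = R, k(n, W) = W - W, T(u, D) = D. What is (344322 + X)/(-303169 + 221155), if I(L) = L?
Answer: -344159/82014 ≈ -4.1963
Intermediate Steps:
k(n, W) = 0
M(R) = 2 + R
X = -163 (X = -8 + (-157 + (2 + 0)) = -8 + (-157 + 2) = -8 - 155 = -163)
(344322 + X)/(-303169 + 221155) = (344322 - 163)/(-303169 + 221155) = 344159/(-82014) = 344159*(-1/82014) = -344159/82014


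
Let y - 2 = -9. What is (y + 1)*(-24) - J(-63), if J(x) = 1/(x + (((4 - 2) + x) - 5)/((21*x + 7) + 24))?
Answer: 5856406/40665 ≈ 144.02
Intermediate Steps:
y = -7 (y = 2 - 9 = -7)
J(x) = 1/(x + (-3 + x)/(31 + 21*x)) (J(x) = 1/(x + ((2 + x) - 5)/((7 + 21*x) + 24)) = 1/(x + (-3 + x)/(31 + 21*x)))
(y + 1)*(-24) - J(-63) = (-7 + 1)*(-24) - (31 + 21*(-63))/(-3 + 21*(-63)² + 32*(-63)) = -6*(-24) - (31 - 1323)/(-3 + 21*3969 - 2016) = 144 - (-1292)/(-3 + 83349 - 2016) = 144 - (-1292)/81330 = 144 - 1*(-646/40665) = 144 + 646/40665 = 5856406/40665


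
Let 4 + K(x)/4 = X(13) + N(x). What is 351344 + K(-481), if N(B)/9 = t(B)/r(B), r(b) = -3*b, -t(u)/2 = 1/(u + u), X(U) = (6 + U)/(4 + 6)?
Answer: 406426778818/1156805 ≈ 3.5134e+5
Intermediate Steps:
X(U) = ⅗ + U/10 (X(U) = (6 + U)/10 = (6 + U)*(⅒) = ⅗ + U/10)
t(u) = -1/u (t(u) = -2/(u + u) = -2*1/(2*u) = -1/u)
N(B) = 3/B² (N(B) = 9*((-1/B)/((-3*B))) = 9*((-1/B)*(-1/(3*B))) = 9*(1/(3*B²)) = 3/B²)
K(x) = -42/5 + 12/x² (K(x) = -16 + 4*((⅗ + (⅒)*13) + 3/x²) = -16 + 4*((⅗ + 13/10) + 3/x²) = -16 + 4*(19/10 + 3/x²) = -16 + (38/5 + 12/x²) = -42/5 + 12/x²)
351344 + K(-481) = 351344 + (-42/5 + 12/(-481)²) = 351344 + (-42/5 + 12*(1/231361)) = 351344 + (-42/5 + 12/231361) = 351344 - 9717102/1156805 = 406426778818/1156805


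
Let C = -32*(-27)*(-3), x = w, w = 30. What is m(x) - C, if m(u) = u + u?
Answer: 2652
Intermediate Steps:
x = 30
m(u) = 2*u
C = -2592 (C = 864*(-3) = -2592)
m(x) - C = 2*30 - 1*(-2592) = 60 + 2592 = 2652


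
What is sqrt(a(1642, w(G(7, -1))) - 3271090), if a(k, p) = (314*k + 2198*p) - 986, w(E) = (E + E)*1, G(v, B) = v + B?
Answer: 8*I*sqrt(42658) ≈ 1652.3*I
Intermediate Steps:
G(v, B) = B + v
w(E) = 2*E (w(E) = (2*E)*1 = 2*E)
a(k, p) = -986 + 314*k + 2198*p
sqrt(a(1642, w(G(7, -1))) - 3271090) = sqrt((-986 + 314*1642 + 2198*(2*(-1 + 7))) - 3271090) = sqrt((-986 + 515588 + 2198*(2*6)) - 3271090) = sqrt((-986 + 515588 + 2198*12) - 3271090) = sqrt((-986 + 515588 + 26376) - 3271090) = sqrt(540978 - 3271090) = sqrt(-2730112) = 8*I*sqrt(42658)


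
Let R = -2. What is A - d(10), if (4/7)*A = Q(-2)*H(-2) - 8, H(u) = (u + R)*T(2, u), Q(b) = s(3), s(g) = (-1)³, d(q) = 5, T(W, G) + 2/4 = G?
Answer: -73/2 ≈ -36.500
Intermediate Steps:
T(W, G) = -½ + G
s(g) = -1
Q(b) = -1
H(u) = (-2 + u)*(-½ + u) (H(u) = (u - 2)*(-½ + u) = (-2 + u)*(-½ + u))
A = -63/2 (A = 7*(-(-1 + 2*(-2))*(-2 - 2)/2 - 8)/4 = 7*(-(-1 - 4)*(-4)/2 - 8)/4 = 7*(-(-5)*(-4)/2 - 8)/4 = 7*(-1*10 - 8)/4 = 7*(-10 - 8)/4 = (7/4)*(-18) = -63/2 ≈ -31.500)
A - d(10) = -63/2 - 1*5 = -63/2 - 5 = -73/2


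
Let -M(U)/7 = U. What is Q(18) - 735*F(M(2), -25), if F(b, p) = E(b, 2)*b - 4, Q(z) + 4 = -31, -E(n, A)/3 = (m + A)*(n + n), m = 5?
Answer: 6053425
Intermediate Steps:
M(U) = -7*U
E(n, A) = -6*n*(5 + A) (E(n, A) = -3*(5 + A)*(n + n) = -3*(5 + A)*2*n = -6*n*(5 + A))
Q(z) = -35 (Q(z) = -4 - 31 = -35)
F(b, p) = -4 - 42*b² (F(b, p) = (-6*b*(5 + 2))*b - 4 = (-6*b*7)*b - 4 = (-42*b)*b - 4 = -42*b² - 4 = -4 - 42*b²)
Q(18) - 735*F(M(2), -25) = -35 - 735*(-4 - 42*(-7*2)²) = -35 - 735*(-4 - 42*(-14)²) = -35 - 735*(-4 - 42*196) = -35 - 735*(-4 - 8232) = -35 - 735*(-8236) = -35 + 6053460 = 6053425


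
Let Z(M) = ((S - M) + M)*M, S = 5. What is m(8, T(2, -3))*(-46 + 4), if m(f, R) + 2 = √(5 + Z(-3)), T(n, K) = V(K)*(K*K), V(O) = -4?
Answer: 84 - 42*I*√10 ≈ 84.0 - 132.82*I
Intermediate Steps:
Z(M) = 5*M (Z(M) = ((5 - M) + M)*M = 5*M)
T(n, K) = -4*K² (T(n, K) = -4*K*K = -4*K²)
m(f, R) = -2 + I*√10 (m(f, R) = -2 + √(5 + 5*(-3)) = -2 + √(5 - 15) = -2 + √(-10) = -2 + I*√10)
m(8, T(2, -3))*(-46 + 4) = (-2 + I*√10)*(-46 + 4) = (-2 + I*√10)*(-42) = 84 - 42*I*√10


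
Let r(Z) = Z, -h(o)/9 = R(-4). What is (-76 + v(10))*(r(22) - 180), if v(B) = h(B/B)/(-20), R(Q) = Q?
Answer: 61462/5 ≈ 12292.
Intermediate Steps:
h(o) = 36 (h(o) = -9*(-4) = 36)
v(B) = -9/5 (v(B) = 36/(-20) = 36*(-1/20) = -9/5)
(-76 + v(10))*(r(22) - 180) = (-76 - 9/5)*(22 - 180) = -389/5*(-158) = 61462/5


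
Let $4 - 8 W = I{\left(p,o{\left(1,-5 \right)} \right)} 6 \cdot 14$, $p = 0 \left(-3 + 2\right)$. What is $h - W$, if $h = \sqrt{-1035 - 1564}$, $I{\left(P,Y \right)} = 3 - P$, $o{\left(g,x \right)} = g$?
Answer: $31 + i \sqrt{2599} \approx 31.0 + 50.98 i$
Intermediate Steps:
$p = 0$ ($p = 0 \left(-1\right) = 0$)
$W = -31$ ($W = \frac{1}{2} - \frac{\left(3 - 0\right) 6 \cdot 14}{8} = \frac{1}{2} - \frac{\left(3 + 0\right) 6 \cdot 14}{8} = \frac{1}{2} - \frac{3 \cdot 6 \cdot 14}{8} = \frac{1}{2} - \frac{18 \cdot 14}{8} = \frac{1}{2} - \frac{63}{2} = -31$)
$h = i \sqrt{2599}$ ($h = \sqrt{-2599} = i \sqrt{2599} \approx 50.98 i$)
$h - W = i \sqrt{2599} - -31 = i \sqrt{2599} + 31 = 31 + i \sqrt{2599}$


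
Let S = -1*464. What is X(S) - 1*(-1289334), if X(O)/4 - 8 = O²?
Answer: 2150550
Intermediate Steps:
S = -464
X(O) = 32 + 4*O²
X(S) - 1*(-1289334) = (32 + 4*(-464)²) - 1*(-1289334) = (32 + 4*215296) + 1289334 = (32 + 861184) + 1289334 = 861216 + 1289334 = 2150550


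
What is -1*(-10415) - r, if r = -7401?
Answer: 17816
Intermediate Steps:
-1*(-10415) - r = -1*(-10415) - 1*(-7401) = 10415 + 7401 = 17816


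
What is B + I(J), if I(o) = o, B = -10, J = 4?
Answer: -6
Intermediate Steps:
B + I(J) = -10 + 4 = -6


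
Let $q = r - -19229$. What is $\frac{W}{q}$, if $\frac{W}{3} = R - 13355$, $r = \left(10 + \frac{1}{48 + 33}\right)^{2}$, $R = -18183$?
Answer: $- \frac{310381227}{63409595} \approx -4.8949$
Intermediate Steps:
$r = \frac{657721}{6561}$ ($r = \left(10 + \frac{1}{81}\right)^{2} = \left(\frac{811}{81}\right)^{2} = \frac{657721}{6561} \approx 100.25$)
$W = -94614$ ($W = 3 \left(-18183 - 13355\right) = 3 \left(-31538\right) = -94614$)
$q = \frac{126819190}{6561}$ ($q = \frac{657721}{6561} - -19229 = \frac{657721}{6561} + 19229 = \frac{126819190}{6561} \approx 19329.0$)
$\frac{W}{q} = - \frac{94614}{\frac{126819190}{6561}} = \left(-94614\right) \frac{6561}{126819190} = - \frac{310381227}{63409595}$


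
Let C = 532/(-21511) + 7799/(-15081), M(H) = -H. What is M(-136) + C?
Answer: 570696335/4213083 ≈ 135.46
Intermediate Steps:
C = -2282953/4213083 (C = 532*(-1/21511) + 7799*(-1/15081) = -76/3073 - 709/1371 = -2282953/4213083 ≈ -0.54187)
M(-136) + C = -1*(-136) - 2282953/4213083 = 136 - 2282953/4213083 = 570696335/4213083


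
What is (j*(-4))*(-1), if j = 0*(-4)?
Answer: 0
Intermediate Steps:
j = 0
(j*(-4))*(-1) = (0*(-4))*(-1) = 0*(-1) = 0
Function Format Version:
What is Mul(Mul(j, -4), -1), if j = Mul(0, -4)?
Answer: 0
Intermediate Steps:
j = 0
Mul(Mul(j, -4), -1) = Mul(Mul(0, -4), -1) = Mul(0, -1) = 0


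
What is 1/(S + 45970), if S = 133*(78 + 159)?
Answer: 1/77491 ≈ 1.2905e-5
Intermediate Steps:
S = 31521 (S = 133*237 = 31521)
1/(S + 45970) = 1/(31521 + 45970) = 1/77491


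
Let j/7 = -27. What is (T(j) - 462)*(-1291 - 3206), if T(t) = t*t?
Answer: -158559723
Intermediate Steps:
j = -189 (j = 7*(-27) = -189)
T(t) = t²
(T(j) - 462)*(-1291 - 3206) = ((-189)² - 462)*(-1291 - 3206) = (35721 - 462)*(-4497) = 35259*(-4497) = -158559723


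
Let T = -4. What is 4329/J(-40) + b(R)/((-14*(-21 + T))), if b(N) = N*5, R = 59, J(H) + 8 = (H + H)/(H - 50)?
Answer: -1361747/2240 ≈ -607.92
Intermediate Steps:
J(H) = -8 + 2*H/(-50 + H) (J(H) = -8 + (H + H)/(H - 50) = -8 + (2*H)/(-50 + H) = -8 + 2*H/(-50 + H))
b(N) = 5*N
4329/J(-40) + b(R)/((-14*(-21 + T))) = 4329/((2*(200 - 3*(-40))/(-50 - 40))) + (5*59)/((-14*(-21 - 4))) = 4329/((2*(200 + 120)/(-90))) + 295/((-14*(-25))) = 4329/((2*(-1/90)*320)) + 295/350 = 4329/(-64/9) + 295*(1/350) = 4329*(-9/64) + 59/70 = -38961/64 + 59/70 = -1361747/2240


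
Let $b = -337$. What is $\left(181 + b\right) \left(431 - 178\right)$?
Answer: $-39468$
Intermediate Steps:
$\left(181 + b\right) \left(431 - 178\right) = \left(181 - 337\right) \left(431 - 178\right) = \left(-156\right) 253 = -39468$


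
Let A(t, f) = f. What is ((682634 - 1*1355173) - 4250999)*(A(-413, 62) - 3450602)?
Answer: 16988864810520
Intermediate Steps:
((682634 - 1*1355173) - 4250999)*(A(-413, 62) - 3450602) = ((682634 - 1*1355173) - 4250999)*(62 - 3450602) = ((682634 - 1355173) - 4250999)*(-3450540) = (-672539 - 4250999)*(-3450540) = -4923538*(-3450540) = 16988864810520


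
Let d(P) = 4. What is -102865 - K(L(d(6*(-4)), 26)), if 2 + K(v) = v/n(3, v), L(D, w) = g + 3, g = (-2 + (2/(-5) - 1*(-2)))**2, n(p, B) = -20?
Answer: -51431421/500 ≈ -1.0286e+5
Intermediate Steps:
g = 4/25 (g = (-2 + (2*(-1/5) + 2))**2 = (-2 + (-2/5 + 2))**2 = (-2 + 8/5)**2 = (-2/5)**2 = 4/25 ≈ 0.16000)
L(D, w) = 79/25 (L(D, w) = 4/25 + 3 = 79/25)
K(v) = -2 - v/20 (K(v) = -2 + v/(-20) = -2 + v*(-1/20) = -2 - v/20)
-102865 - K(L(d(6*(-4)), 26)) = -102865 - (-2 - 1/20*79/25) = -102865 - (-2 - 79/500) = -102865 - 1*(-1079/500) = -102865 + 1079/500 = -51431421/500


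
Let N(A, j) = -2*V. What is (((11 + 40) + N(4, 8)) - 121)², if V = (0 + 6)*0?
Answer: 4900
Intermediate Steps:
V = 0 (V = 6*0 = 0)
N(A, j) = 0 (N(A, j) = -2*0 = 0)
(((11 + 40) + N(4, 8)) - 121)² = (((11 + 40) + 0) - 121)² = ((51 + 0) - 121)² = (51 - 121)² = (-70)² = 4900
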